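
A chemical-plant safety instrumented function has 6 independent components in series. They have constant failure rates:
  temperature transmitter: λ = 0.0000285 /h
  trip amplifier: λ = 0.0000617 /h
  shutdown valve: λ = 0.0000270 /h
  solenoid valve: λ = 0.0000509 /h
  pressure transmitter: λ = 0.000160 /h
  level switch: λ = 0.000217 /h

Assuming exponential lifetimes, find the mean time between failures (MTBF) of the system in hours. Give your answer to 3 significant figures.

1830

Series of exponential components: λ_sys = Σ λ_i
λ_sys = 0.0000285 + 0.0000617 + 0.0000270 + 0.0000509 + 0.000160 + 0.000217 = 5.4510e-04 /h
MTBF = 1 / λ_sys = 1830 h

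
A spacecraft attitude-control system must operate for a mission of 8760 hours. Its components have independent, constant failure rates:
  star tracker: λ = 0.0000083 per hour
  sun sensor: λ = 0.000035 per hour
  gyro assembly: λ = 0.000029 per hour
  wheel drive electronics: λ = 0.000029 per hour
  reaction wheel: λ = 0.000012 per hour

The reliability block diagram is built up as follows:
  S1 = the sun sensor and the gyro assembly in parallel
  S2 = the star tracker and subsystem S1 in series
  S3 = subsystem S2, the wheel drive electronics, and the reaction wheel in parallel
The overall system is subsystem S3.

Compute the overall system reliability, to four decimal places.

0.9972

R(star tracker) = exp(−0.0000083 × 8760) = 0.929872
R(sun sensor) = exp(−0.000035 × 8760) = 0.735945
R(gyro assembly) = exp(−0.000029 × 8760) = 0.775661
R(wheel drive electronics) = exp(−0.000029 × 8760) = 0.775661
R(reaction wheel) = exp(−0.000012 × 8760) = 0.900216
Parallel (sun sensor and gyro assembly): 1 − (1 − 0.735945)(1 − 0.775661) = 0.940762
Series (star tracker and [0.940762]): 0.929872 × 0.940762 = 0.874788
Parallel ([0.874788], wheel drive electronics, and reaction wheel): 1 − (1 − 0.874788)(1 − 0.775661)(1 − 0.900216) = 0.9972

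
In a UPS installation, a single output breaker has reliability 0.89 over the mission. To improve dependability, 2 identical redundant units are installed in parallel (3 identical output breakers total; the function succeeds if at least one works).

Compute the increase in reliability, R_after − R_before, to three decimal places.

0.109

R_before = 0.89
R_after = 1 − (1 − 0.89)^3 = 0.999
ΔR = 0.999 − 0.89 = 0.109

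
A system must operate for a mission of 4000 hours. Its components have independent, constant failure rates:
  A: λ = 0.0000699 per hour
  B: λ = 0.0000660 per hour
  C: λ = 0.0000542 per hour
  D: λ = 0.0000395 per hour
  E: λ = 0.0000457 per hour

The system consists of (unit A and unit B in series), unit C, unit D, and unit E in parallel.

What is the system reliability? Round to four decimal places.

R(A) = exp(−0.0000699 × 4000) = 0.756086
R(B) = exp(−0.0000660 × 4000) = 0.767974
R(C) = exp(−0.0000542 × 4000) = 0.805091
R(D) = exp(−0.0000395 × 4000) = 0.853850
R(E) = exp(−0.0000457 × 4000) = 0.832935
Series (A and B): 0.756086 × 0.767974 = 0.580654
Parallel ([0.580654], C, D, and E): 1 − (1 − 0.580654)(1 − 0.805091)(1 − 0.853850)(1 − 0.832935) = 0.9980

0.9980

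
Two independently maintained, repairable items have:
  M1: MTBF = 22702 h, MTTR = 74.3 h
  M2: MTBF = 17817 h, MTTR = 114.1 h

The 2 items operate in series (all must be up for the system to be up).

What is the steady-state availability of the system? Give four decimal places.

0.9904

A(M1) = MTBF/(MTBF+MTTR) = 22702/(22702+74.3) = 0.996738
A(M2) = MTBF/(MTBF+MTTR) = 17817/(17817+114.1) = 0.993637
Series availability: 0.996738 × 0.993637 = 0.9904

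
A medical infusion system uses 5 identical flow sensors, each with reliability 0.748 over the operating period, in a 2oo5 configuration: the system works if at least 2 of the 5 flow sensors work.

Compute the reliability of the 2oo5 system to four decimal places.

0.9839

R = Σ_{i=2}^{5} C(5,i) p^i (1−p)^{5−i} with p = 0.748
C(5,2)·0.748^2·0.252^3 = 0.089537
C(5,3)·0.748^3·0.252^2 = 0.265770
C(5,4)·0.748^4·0.252^1 = 0.394436
C(5,5)·0.748^5·0.252^0 = 0.234157
Sum = 0.9839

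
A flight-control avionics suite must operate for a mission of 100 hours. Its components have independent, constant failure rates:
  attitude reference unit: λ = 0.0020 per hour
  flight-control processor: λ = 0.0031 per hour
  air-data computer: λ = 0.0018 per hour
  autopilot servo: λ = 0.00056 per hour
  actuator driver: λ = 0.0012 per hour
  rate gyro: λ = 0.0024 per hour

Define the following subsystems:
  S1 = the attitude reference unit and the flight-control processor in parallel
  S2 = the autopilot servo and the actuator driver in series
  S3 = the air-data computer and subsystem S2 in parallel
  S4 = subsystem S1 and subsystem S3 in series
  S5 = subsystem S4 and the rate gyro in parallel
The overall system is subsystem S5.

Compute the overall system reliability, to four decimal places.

0.9843

R(attitude reference unit) = exp(−0.0020 × 100) = 0.818731
R(flight-control processor) = exp(−0.0031 × 100) = 0.733447
R(air-data computer) = exp(−0.0018 × 100) = 0.835270
R(autopilot servo) = exp(−0.00056 × 100) = 0.945539
R(actuator driver) = exp(−0.0012 × 100) = 0.886920
R(rate gyro) = exp(−0.0024 × 100) = 0.786628
Parallel (attitude reference unit and flight-control processor): 1 − (1 − 0.818731)(1 − 0.733447) = 0.951682
Series (autopilot servo and actuator driver): 0.945539 × 0.886920 = 0.838617
Parallel (air-data computer and [0.838617]): 1 − (1 − 0.835270)(1 − 0.838617) = 0.973415
Series ([0.951682] and [0.973415]): 0.951682 × 0.973415 = 0.926382
Parallel ([0.926382] and rate gyro): 1 − (1 − 0.926382)(1 − 0.786628) = 0.9843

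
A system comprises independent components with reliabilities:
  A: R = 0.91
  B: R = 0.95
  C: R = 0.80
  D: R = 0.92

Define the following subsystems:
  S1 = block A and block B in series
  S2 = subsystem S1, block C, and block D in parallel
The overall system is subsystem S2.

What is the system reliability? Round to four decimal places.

0.9978

Series (A and B): 0.910000 × 0.950000 = 0.864500
Parallel ([0.864500], C, and D): 1 − (1 − 0.864500)(1 − 0.800000)(1 − 0.920000) = 0.9978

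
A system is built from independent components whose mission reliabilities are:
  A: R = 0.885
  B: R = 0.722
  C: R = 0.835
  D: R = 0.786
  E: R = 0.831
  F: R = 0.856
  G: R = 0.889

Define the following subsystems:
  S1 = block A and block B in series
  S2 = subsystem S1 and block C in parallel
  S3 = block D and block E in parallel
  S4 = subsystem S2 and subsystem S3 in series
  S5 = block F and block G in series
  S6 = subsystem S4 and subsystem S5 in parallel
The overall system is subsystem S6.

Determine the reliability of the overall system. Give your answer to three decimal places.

0.978

Series (A and B): 0.88500 × 0.72200 = 0.63897
Parallel ([0.63897] and C): 1 − (1 − 0.63897)(1 − 0.83500) = 0.94043
Parallel (D and E): 1 − (1 − 0.78600)(1 − 0.83100) = 0.96383
Series ([0.94043] and [0.96383]): 0.94043 × 0.96383 = 0.90641
Series (F and G): 0.85600 × 0.88900 = 0.76098
Parallel ([0.90641] and [0.76098]): 1 − (1 − 0.90641)(1 − 0.76098) = 0.978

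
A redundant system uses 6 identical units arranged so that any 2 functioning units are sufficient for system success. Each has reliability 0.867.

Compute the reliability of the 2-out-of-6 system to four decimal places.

0.9998

R = Σ_{i=2}^{6} C(6,i) p^i (1−p)^{6−i} with p = 0.867
C(6,2)·0.867^2·0.133^4 = 0.003528
C(6,3)·0.867^3·0.133^3 = 0.030665
C(6,4)·0.867^4·0.133^2 = 0.149924
C(6,5)·0.867^5·0.133^1 = 0.390929
C(6,6)·0.867^6·0.133^0 = 0.424732
Sum = 0.9998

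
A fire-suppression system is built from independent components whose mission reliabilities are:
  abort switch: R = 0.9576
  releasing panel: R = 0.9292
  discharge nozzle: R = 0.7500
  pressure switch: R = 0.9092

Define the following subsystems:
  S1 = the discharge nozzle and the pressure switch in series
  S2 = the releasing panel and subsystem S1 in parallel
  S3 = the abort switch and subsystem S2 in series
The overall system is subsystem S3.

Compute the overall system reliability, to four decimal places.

0.9360

Series (discharge nozzle and pressure switch): 0.750000 × 0.909200 = 0.681900
Parallel (releasing panel and [0.681900]): 1 − (1 − 0.929200)(1 − 0.681900) = 0.977479
Series (abort switch and [0.977479]): 0.957600 × 0.977479 = 0.9360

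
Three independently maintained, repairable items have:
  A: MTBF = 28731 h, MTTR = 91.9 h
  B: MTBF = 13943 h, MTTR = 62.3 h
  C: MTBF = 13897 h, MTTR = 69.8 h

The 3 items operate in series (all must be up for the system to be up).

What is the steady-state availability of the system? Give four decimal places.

0.9874

A(A) = MTBF/(MTBF+MTTR) = 28731/(28731+91.9) = 0.996812
A(B) = MTBF/(MTBF+MTTR) = 13943/(13943+62.3) = 0.995552
A(C) = MTBF/(MTBF+MTTR) = 13897/(13897+69.8) = 0.995002
Series availability: 0.996812 × 0.995552 × 0.995002 = 0.9874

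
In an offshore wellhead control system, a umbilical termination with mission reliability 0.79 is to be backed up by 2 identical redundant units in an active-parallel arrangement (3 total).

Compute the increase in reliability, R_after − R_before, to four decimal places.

0.2007

R_before = 0.79
R_after = 1 − (1 − 0.79)^3 = 0.9907
ΔR = 0.9907 − 0.79 = 0.2007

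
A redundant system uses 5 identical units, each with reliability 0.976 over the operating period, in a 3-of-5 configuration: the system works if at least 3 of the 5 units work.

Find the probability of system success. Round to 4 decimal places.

R = Σ_{i=3}^{5} C(5,i) p^i (1−p)^{5−i} with p = 0.976
C(5,3)·0.976^3·0.024^2 = 0.005355
C(5,4)·0.976^4·0.024^1 = 0.108888
C(5,5)·0.976^5·0.024^0 = 0.885623
Sum = 0.9999

0.9999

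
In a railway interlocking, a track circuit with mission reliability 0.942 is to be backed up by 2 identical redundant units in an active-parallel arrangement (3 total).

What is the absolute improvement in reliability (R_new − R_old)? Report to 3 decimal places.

0.058

R_before = 0.942
R_after = 1 − (1 − 0.942)^3 = 1.000
ΔR = 1.000 − 0.942 = 0.058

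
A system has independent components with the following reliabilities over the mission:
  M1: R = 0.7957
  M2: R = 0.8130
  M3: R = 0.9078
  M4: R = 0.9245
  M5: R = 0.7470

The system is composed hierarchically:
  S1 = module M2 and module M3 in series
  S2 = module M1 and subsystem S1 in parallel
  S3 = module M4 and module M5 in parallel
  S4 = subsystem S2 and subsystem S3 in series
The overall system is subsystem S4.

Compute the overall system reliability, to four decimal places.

0.9284

Series (M2 and M3): 0.813000 × 0.907800 = 0.738041
Parallel (M1 and [0.738041]): 1 − (1 − 0.795700)(1 − 0.738041) = 0.946482
Parallel (M4 and M5): 1 − (1 − 0.924500)(1 − 0.747000) = 0.980899
Series ([0.946482] and [0.980899]): 0.946482 × 0.980899 = 0.9284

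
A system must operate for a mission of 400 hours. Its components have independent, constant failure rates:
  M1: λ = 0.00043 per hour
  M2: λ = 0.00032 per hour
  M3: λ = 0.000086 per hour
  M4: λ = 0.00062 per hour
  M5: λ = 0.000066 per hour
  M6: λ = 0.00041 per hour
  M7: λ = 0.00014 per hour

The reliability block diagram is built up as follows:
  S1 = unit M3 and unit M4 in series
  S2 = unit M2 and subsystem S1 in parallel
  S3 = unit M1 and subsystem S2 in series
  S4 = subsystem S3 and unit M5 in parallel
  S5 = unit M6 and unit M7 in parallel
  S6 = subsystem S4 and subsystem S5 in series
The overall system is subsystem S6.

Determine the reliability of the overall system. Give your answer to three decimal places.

0.987

R(M1) = exp(−0.00043 × 400) = 0.84198
R(M2) = exp(−0.00032 × 400) = 0.87985
R(M3) = exp(−0.000086 × 400) = 0.96618
R(M4) = exp(−0.00062 × 400) = 0.78036
R(M5) = exp(−0.000066 × 400) = 0.97395
R(M6) = exp(−0.00041 × 400) = 0.84874
R(M7) = exp(−0.00014 × 400) = 0.94554
Series (M3 and M4): 0.96618 × 0.78036 = 0.75397
Parallel (M2 and [0.75397]): 1 − (1 − 0.87985)(1 − 0.75397) = 0.97044
Series (M1 and [0.97044]): 0.84198 × 0.97044 = 0.81709
Parallel ([0.81709] and M5): 1 − (1 − 0.81709)(1 − 0.97395) = 0.99524
Parallel (M6 and M7): 1 − (1 − 0.84874)(1 − 0.94554) = 0.99176
Series ([0.99524] and [0.99176]): 0.99524 × 0.99176 = 0.987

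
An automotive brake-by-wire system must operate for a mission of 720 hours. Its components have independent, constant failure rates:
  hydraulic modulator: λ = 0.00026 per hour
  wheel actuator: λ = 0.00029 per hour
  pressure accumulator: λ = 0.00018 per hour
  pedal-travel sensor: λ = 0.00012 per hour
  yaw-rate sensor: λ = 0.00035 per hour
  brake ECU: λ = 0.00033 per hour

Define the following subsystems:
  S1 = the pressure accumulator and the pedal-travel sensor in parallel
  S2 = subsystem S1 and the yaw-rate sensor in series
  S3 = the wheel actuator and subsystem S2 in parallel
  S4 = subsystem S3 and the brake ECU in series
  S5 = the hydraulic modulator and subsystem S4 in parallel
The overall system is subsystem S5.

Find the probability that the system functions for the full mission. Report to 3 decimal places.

0.958

R(hydraulic modulator) = exp(−0.00026 × 720) = 0.82928
R(wheel actuator) = exp(−0.00029 × 720) = 0.81156
R(pressure accumulator) = exp(−0.00018 × 720) = 0.87845
R(pedal-travel sensor) = exp(−0.00012 × 720) = 0.91723
R(yaw-rate sensor) = exp(−0.00035 × 720) = 0.77724
R(brake ECU) = exp(−0.00033 × 720) = 0.78852
Parallel (pressure accumulator and pedal-travel sensor): 1 − (1 − 0.87845)(1 − 0.91723) = 0.98994
Series ([0.98994] and yaw-rate sensor): 0.98994 × 0.77724 = 0.76942
Parallel (wheel actuator and [0.76942]): 1 − (1 − 0.81156)(1 − 0.76942) = 0.95655
Series ([0.95655] and brake ECU): 0.95655 × 0.78852 = 0.75426
Parallel (hydraulic modulator and [0.75426]): 1 − (1 − 0.82928)(1 − 0.75426) = 0.958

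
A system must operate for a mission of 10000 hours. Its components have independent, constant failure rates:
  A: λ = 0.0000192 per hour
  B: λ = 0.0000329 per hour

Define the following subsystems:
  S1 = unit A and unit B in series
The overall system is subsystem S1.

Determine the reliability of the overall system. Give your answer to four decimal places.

R(A) = exp(−0.0000192 × 10000) = 0.825307
R(B) = exp(−0.0000329 × 10000) = 0.719643
Series (A and B): 0.825307 × 0.719643 = 0.5939

0.5939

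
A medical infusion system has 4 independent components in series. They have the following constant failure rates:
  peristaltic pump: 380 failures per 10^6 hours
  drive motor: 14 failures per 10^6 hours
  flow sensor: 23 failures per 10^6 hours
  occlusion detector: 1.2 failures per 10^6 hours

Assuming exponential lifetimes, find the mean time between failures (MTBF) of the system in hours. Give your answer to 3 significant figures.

Series of exponential components: λ_sys = Σ λ_i
λ_sys = 0.00038 + 0.000014 + 0.000023 + 0.0000012 = 4.1820e-04 /h
MTBF = 1 / λ_sys = 2390 h

2390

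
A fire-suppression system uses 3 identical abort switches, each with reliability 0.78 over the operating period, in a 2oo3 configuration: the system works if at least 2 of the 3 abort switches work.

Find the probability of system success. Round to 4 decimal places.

0.8761

R = Σ_{i=2}^{3} C(3,i) p^i (1−p)^{3−i} with p = 0.78
C(3,2)·0.78^2·0.22^1 = 0.401544
C(3,3)·0.78^3·0.22^0 = 0.474552
Sum = 0.8761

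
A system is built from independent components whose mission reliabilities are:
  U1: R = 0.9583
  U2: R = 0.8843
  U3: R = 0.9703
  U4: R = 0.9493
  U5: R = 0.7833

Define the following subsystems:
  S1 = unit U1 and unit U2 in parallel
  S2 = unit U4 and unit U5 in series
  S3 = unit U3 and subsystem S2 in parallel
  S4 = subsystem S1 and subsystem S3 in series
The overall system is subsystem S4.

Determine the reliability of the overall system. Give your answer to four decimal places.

Parallel (U1 and U2): 1 − (1 − 0.958300)(1 − 0.884300) = 0.995175
Series (U4 and U5): 0.949300 × 0.783300 = 0.743587
Parallel (U3 and [0.743587]): 1 − (1 − 0.970300)(1 − 0.743587) = 0.992385
Series ([0.995175] and [0.992385]): 0.995175 × 0.992385 = 0.9876

0.9876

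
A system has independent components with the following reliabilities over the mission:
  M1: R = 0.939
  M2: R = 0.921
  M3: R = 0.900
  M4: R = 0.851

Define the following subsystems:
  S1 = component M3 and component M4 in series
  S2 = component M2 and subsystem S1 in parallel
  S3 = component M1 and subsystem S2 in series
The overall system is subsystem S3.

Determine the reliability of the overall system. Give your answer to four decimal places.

Series (M3 and M4): 0.900000 × 0.851000 = 0.765900
Parallel (M2 and [0.765900]): 1 − (1 − 0.921000)(1 − 0.765900) = 0.981506
Series (M1 and [0.981506]): 0.939000 × 0.981506 = 0.9216

0.9216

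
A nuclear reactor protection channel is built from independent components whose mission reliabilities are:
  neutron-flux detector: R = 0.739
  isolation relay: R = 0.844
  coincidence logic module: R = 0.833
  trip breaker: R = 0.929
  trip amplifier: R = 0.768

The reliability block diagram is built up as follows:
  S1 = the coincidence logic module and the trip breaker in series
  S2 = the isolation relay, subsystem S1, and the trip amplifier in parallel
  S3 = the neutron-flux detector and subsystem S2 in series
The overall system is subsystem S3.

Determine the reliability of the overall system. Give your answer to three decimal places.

0.733

Series (coincidence logic module and trip breaker): 0.83300 × 0.92900 = 0.77386
Parallel (isolation relay, [0.77386], and trip amplifier): 1 − (1 − 0.84400)(1 − 0.77386)(1 − 0.76800) = 0.99182
Series (neutron-flux detector and [0.99182]): 0.73900 × 0.99182 = 0.733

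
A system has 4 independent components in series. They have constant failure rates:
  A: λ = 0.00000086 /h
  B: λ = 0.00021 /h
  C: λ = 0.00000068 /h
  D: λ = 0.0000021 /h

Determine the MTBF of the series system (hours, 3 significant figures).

Series of exponential components: λ_sys = Σ λ_i
λ_sys = 0.00000086 + 0.00021 + 0.00000068 + 0.0000021 = 2.1364e-04 /h
MTBF = 1 / λ_sys = 4680 h

4680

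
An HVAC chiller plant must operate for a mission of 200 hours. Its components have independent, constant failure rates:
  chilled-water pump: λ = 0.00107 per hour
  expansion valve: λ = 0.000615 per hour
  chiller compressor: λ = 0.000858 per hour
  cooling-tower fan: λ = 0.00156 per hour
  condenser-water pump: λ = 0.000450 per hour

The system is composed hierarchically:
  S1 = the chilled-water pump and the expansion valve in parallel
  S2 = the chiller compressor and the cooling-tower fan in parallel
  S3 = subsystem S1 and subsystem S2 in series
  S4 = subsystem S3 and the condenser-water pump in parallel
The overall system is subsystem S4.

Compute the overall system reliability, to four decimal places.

R(chilled-water pump) = exp(−0.00107 × 200) = 0.807348
R(expansion valve) = exp(−0.000615 × 200) = 0.884264
R(chiller compressor) = exp(−0.000858 × 200) = 0.842316
R(cooling-tower fan) = exp(−0.00156 × 200) = 0.731982
R(condenser-water pump) = exp(−0.000450 × 200) = 0.913931
Parallel (chilled-water pump and expansion valve): 1 − (1 − 0.807348)(1 − 0.884264) = 0.977703
Parallel (chiller compressor and cooling-tower fan): 1 − (1 − 0.842316)(1 − 0.731982) = 0.957738
Series ([0.977703] and [0.957738]): 0.977703 × 0.957738 = 0.936383
Parallel ([0.936383] and condenser-water pump): 1 − (1 − 0.936383)(1 − 0.913931) = 0.9945

0.9945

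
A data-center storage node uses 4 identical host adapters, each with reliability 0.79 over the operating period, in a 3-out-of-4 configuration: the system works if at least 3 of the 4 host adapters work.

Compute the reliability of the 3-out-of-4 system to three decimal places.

R = Σ_{i=3}^{4} C(4,i) p^i (1−p)^{4−i} with p = 0.79
C(4,3)·0.79^3·0.21^1 = 0.41415
C(4,4)·0.79^4·0.21^0 = 0.38950
Sum = 0.804

0.804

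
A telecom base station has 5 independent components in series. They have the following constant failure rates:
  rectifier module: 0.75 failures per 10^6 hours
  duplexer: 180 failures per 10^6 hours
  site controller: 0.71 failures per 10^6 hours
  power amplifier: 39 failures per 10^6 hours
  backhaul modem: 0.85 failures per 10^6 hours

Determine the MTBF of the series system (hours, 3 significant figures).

Series of exponential components: λ_sys = Σ λ_i
λ_sys = 0.00000075 + 0.00018 + 0.00000071 + 0.000039 + 0.00000085 = 2.2131e-04 /h
MTBF = 1 / λ_sys = 4520 h

4520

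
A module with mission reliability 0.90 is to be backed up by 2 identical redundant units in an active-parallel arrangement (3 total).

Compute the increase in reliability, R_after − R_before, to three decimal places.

R_before = 0.90
R_after = 1 − (1 − 0.90)^3 = 0.999
ΔR = 0.999 − 0.90 = 0.099

0.099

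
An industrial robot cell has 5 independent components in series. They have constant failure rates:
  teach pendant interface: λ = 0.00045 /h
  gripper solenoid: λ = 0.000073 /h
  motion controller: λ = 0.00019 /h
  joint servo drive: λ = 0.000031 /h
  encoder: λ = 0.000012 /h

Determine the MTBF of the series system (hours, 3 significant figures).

1320

Series of exponential components: λ_sys = Σ λ_i
λ_sys = 0.00045 + 0.000073 + 0.00019 + 0.000031 + 0.000012 = 7.5600e-04 /h
MTBF = 1 / λ_sys = 1320 h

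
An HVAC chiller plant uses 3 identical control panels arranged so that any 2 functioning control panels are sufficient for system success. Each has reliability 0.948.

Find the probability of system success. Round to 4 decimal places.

0.9922

R = Σ_{i=2}^{3} C(3,i) p^i (1−p)^{3−i} with p = 0.948
C(3,2)·0.948^2·0.052^1 = 0.140198
C(3,3)·0.948^3·0.052^0 = 0.851971
Sum = 0.9922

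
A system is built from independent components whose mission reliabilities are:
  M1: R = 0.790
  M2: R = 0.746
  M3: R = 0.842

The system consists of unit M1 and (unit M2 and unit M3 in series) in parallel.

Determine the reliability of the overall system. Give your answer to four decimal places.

0.9219

Series (M2 and M3): 0.746000 × 0.842000 = 0.628132
Parallel (M1 and [0.628132]): 1 − (1 − 0.790000)(1 − 0.628132) = 0.9219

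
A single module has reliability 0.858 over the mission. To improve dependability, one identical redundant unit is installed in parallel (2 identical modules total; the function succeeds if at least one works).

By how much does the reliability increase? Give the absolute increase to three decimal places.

0.122

R_before = 0.858
R_after = 1 − (1 − 0.858)^2 = 0.980
ΔR = 0.980 − 0.858 = 0.122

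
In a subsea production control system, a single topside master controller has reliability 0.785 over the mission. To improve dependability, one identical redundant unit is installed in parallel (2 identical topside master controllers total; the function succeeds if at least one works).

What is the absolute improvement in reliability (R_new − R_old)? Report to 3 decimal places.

R_before = 0.785
R_after = 1 − (1 − 0.785)^2 = 0.954
ΔR = 0.954 − 0.785 = 0.169

0.169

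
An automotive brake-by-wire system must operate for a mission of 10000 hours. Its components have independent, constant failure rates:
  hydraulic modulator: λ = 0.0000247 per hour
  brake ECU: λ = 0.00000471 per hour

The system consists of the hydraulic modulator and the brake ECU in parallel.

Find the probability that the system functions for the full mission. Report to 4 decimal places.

R(hydraulic modulator) = exp(−0.0000247 × 10000) = 0.781141
R(brake ECU) = exp(−0.00000471 × 10000) = 0.953992
Parallel (hydraulic modulator and brake ECU): 1 − (1 − 0.781141)(1 − 0.953992) = 0.9899

0.9899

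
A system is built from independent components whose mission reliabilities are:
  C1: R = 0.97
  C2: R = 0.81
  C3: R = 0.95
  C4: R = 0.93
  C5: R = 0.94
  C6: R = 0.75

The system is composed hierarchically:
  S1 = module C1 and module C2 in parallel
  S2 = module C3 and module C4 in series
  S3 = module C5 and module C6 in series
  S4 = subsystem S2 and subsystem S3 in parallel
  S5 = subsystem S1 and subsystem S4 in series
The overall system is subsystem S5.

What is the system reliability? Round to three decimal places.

0.960

Parallel (C1 and C2): 1 − (1 − 0.97000)(1 − 0.81000) = 0.99430
Series (C3 and C4): 0.95000 × 0.93000 = 0.88350
Series (C5 and C6): 0.94000 × 0.75000 = 0.70500
Parallel ([0.88350] and [0.70500]): 1 − (1 − 0.88350)(1 − 0.70500) = 0.96563
Series ([0.99430] and [0.96563]): 0.99430 × 0.96563 = 0.960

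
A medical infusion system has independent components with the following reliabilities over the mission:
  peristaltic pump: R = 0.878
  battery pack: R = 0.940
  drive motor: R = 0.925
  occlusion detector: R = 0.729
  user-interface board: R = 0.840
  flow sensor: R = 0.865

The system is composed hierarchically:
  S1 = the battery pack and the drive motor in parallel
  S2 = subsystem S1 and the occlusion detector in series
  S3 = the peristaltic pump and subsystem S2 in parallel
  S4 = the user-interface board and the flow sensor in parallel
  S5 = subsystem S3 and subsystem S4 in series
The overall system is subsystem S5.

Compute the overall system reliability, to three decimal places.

0.946

Parallel (battery pack and drive motor): 1 − (1 − 0.94000)(1 − 0.92500) = 0.99550
Series ([0.99550] and occlusion detector): 0.99550 × 0.72900 = 0.72572
Parallel (peristaltic pump and [0.72572]): 1 − (1 − 0.87800)(1 − 0.72572) = 0.96654
Parallel (user-interface board and flow sensor): 1 − (1 − 0.84000)(1 − 0.86500) = 0.97840
Series ([0.96654] and [0.97840]): 0.96654 × 0.97840 = 0.946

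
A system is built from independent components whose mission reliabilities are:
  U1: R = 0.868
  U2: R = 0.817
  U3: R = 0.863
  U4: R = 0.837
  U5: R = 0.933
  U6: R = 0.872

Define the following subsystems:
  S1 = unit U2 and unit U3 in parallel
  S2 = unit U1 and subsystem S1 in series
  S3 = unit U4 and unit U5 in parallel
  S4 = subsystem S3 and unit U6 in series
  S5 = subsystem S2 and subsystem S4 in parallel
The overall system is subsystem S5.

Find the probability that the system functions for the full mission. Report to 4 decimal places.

Parallel (U2 and U3): 1 − (1 − 0.817000)(1 − 0.863000) = 0.974929
Series (U1 and [0.974929]): 0.868000 × 0.974929 = 0.846238
Parallel (U4 and U5): 1 − (1 − 0.837000)(1 − 0.933000) = 0.989079
Series ([0.989079] and U6): 0.989079 × 0.872000 = 0.862477
Parallel ([0.846238] and [0.862477]): 1 − (1 − 0.846238)(1 − 0.862477) = 0.9789

0.9789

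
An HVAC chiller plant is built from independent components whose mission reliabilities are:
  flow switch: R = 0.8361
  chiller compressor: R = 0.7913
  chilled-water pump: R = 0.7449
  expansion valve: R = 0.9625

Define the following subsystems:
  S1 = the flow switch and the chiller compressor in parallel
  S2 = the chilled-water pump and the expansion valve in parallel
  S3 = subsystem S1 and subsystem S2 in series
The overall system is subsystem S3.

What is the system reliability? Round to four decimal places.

Parallel (flow switch and chiller compressor): 1 − (1 − 0.836100)(1 − 0.791300) = 0.965794
Parallel (chilled-water pump and expansion valve): 1 − (1 − 0.744900)(1 − 0.962500) = 0.990434
Series ([0.965794] and [0.990434]): 0.965794 × 0.990434 = 0.9566

0.9566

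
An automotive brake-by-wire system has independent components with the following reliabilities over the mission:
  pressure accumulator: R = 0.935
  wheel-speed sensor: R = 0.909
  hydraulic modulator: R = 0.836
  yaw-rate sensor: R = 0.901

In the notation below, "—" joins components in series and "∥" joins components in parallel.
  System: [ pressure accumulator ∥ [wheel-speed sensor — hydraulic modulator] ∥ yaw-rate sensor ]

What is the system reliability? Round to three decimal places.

0.998

Series (wheel-speed sensor and hydraulic modulator): 0.90900 × 0.83600 = 0.75992
Parallel (pressure accumulator, [0.75992], and yaw-rate sensor): 1 − (1 − 0.93500)(1 − 0.75992)(1 − 0.90100) = 0.998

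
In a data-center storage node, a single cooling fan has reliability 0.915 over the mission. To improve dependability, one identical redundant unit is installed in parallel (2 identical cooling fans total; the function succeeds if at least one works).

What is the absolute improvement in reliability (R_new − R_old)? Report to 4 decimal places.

R_before = 0.915
R_after = 1 − (1 − 0.915)^2 = 0.9928
ΔR = 0.9928 − 0.915 = 0.0778

0.0778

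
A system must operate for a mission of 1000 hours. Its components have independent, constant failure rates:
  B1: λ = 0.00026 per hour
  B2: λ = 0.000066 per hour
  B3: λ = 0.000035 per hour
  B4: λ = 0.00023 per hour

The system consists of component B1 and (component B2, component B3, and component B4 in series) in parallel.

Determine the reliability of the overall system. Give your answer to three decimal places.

0.935

R(B1) = exp(−0.00026 × 1000) = 0.77105
R(B2) = exp(−0.000066 × 1000) = 0.93613
R(B3) = exp(−0.000035 × 1000) = 0.96561
R(B4) = exp(−0.00023 × 1000) = 0.79453
Series (B2, B3, and B4): 0.93613 × 0.96561 × 0.79453 = 0.71820
Parallel (B1 and [0.71820]): 1 − (1 − 0.77105)(1 − 0.71820) = 0.935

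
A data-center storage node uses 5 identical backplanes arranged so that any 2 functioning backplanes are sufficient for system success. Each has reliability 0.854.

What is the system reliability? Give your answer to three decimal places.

0.998

R = Σ_{i=2}^{5} C(5,i) p^i (1−p)^{5−i} with p = 0.854
C(5,2)·0.854^2·0.146^3 = 0.02270
C(5,3)·0.854^3·0.146^2 = 0.13276
C(5,4)·0.854^4·0.146^1 = 0.38829
C(5,5)·0.854^5·0.146^0 = 0.45424
Sum = 0.998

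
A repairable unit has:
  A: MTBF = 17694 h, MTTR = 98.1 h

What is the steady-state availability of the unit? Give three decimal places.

0.994

A(A) = MTBF/(MTBF+MTTR) = 17694/(17694+98.1) = 0.994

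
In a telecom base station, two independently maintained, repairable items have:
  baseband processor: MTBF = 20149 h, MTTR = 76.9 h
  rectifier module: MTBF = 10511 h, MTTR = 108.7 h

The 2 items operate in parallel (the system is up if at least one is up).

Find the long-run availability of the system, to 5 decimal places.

A(baseband processor) = MTBF/(MTBF+MTTR) = 20149/(20149+76.9) = 0.996198
A(rectifier module) = MTBF/(MTBF+MTTR) = 10511/(10511+108.7) = 0.989764
Parallel availability: 1 − (1 − 0.996198)(1 − 0.989764) = 0.99996

0.99996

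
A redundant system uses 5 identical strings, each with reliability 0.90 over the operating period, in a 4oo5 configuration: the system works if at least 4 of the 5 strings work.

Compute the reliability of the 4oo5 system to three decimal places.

R = Σ_{i=4}^{5} C(5,i) p^i (1−p)^{5−i} with p = 0.90
C(5,4)·0.90^4·0.10^1 = 0.32805
C(5,5)·0.90^5·0.10^0 = 0.59049
Sum = 0.919

0.919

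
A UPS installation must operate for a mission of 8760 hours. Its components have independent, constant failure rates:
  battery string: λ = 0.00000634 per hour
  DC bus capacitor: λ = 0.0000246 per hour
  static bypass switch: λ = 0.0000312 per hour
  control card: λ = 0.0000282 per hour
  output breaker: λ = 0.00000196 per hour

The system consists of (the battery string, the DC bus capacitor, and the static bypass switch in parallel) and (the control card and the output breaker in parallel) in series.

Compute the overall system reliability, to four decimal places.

R(battery string) = exp(−0.00000634 × 8760) = 0.945976
R(DC bus capacitor) = exp(−0.0000246 × 8760) = 0.806141
R(static bypass switch) = exp(−0.0000312 × 8760) = 0.760855
R(control card) = exp(−0.0000282 × 8760) = 0.781116
R(output breaker) = exp(−0.00000196 × 8760) = 0.982977
Parallel (battery string, DC bus capacitor, and static bypass switch): 1 − (1 − 0.945976)(1 − 0.806141)(1 − 0.760855) = 0.997495
Parallel (control card and output breaker): 1 − (1 − 0.781116)(1 − 0.982977) = 0.996274
Series ([0.997495] and [0.996274]): 0.997495 × 0.996274 = 0.9938

0.9938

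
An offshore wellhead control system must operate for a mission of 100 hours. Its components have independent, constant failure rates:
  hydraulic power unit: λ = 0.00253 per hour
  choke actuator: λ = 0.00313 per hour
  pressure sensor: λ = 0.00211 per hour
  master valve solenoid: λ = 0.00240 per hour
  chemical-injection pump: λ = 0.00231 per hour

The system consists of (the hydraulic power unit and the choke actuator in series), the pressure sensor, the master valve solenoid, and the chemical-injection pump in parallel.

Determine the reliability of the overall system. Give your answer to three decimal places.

0.996

R(hydraulic power unit) = exp(−0.00253 × 100) = 0.77647
R(choke actuator) = exp(−0.00313 × 100) = 0.73125
R(pressure sensor) = exp(−0.00211 × 100) = 0.80977
R(master valve solenoid) = exp(−0.00240 × 100) = 0.78663
R(chemical-injection pump) = exp(−0.00231 × 100) = 0.79374
Series (hydraulic power unit and choke actuator): 0.77647 × 0.73125 = 0.56779
Parallel ([0.56779], pressure sensor, master valve solenoid, and chemical-injection pump): 1 − (1 − 0.56779)(1 − 0.80977)(1 − 0.78663)(1 − 0.79374) = 0.996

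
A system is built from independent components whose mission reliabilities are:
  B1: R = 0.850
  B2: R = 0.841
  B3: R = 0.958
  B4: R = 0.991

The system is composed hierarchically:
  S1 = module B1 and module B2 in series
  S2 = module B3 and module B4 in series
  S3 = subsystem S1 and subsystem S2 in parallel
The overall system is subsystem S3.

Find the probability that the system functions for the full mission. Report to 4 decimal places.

0.9856

Series (B1 and B2): 0.850000 × 0.841000 = 0.714850
Series (B3 and B4): 0.958000 × 0.991000 = 0.949378
Parallel ([0.714850] and [0.949378]): 1 − (1 − 0.714850)(1 − 0.949378) = 0.9856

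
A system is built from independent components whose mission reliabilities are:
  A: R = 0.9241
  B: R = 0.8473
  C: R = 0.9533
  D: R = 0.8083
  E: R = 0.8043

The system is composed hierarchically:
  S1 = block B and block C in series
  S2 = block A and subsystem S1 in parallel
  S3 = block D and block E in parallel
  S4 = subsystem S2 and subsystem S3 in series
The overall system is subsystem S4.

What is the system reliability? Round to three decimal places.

0.948

Series (B and C): 0.84730 × 0.95330 = 0.80773
Parallel (A and [0.80773]): 1 − (1 − 0.92410)(1 − 0.80773) = 0.98541
Parallel (D and E): 1 − (1 − 0.80830)(1 − 0.80430) = 0.96248
Series ([0.98541] and [0.96248]): 0.98541 × 0.96248 = 0.948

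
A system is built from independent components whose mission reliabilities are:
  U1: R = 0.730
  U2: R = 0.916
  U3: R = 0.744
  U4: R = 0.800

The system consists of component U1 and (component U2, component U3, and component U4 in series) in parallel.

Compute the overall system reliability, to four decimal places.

0.8772

Series (U2, U3, and U4): 0.916000 × 0.744000 × 0.800000 = 0.545203
Parallel (U1 and [0.545203]): 1 − (1 − 0.730000)(1 − 0.545203) = 0.8772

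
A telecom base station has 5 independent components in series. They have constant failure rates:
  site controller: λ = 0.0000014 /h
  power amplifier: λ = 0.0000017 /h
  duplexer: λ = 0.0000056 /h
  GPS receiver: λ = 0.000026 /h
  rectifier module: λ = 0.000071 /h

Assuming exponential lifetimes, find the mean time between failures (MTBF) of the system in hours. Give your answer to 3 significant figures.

Series of exponential components: λ_sys = Σ λ_i
λ_sys = 0.0000014 + 0.0000017 + 0.0000056 + 0.000026 + 0.000071 = 1.0570e-04 /h
MTBF = 1 / λ_sys = 9460 h

9460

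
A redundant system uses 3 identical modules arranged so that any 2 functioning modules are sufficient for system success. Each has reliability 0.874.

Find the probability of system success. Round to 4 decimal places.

R = Σ_{i=2}^{3} C(3,i) p^i (1−p)^{3−i} with p = 0.874
C(3,2)·0.874^2·0.126^1 = 0.288745
C(3,3)·0.874^3·0.126^0 = 0.667628
Sum = 0.9564

0.9564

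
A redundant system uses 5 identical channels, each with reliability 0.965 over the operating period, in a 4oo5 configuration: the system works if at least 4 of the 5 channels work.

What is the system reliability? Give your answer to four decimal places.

0.9886

R = Σ_{i=4}^{5} C(5,i) p^i (1−p)^{5−i} with p = 0.965
C(5,4)·0.965^4·0.035^1 = 0.151757
C(5,5)·0.965^5·0.035^0 = 0.836829
Sum = 0.9886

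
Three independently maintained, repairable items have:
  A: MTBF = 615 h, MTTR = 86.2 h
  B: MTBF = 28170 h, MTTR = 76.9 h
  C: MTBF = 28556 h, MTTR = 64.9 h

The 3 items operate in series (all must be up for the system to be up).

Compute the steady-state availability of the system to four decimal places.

A(A) = MTBF/(MTBF+MTTR) = 615/(615+86.2) = 0.877068
A(B) = MTBF/(MTBF+MTTR) = 28170/(28170+76.9) = 0.997278
A(C) = MTBF/(MTBF+MTTR) = 28556/(28556+64.9) = 0.997732
Series availability: 0.877068 × 0.997278 × 0.997732 = 0.8727

0.8727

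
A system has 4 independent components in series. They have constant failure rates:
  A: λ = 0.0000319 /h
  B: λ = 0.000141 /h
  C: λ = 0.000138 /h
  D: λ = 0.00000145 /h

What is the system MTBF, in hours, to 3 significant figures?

Series of exponential components: λ_sys = Σ λ_i
λ_sys = 0.0000319 + 0.000141 + 0.000138 + 0.00000145 = 3.1235e-04 /h
MTBF = 1 / λ_sys = 3200 h

3200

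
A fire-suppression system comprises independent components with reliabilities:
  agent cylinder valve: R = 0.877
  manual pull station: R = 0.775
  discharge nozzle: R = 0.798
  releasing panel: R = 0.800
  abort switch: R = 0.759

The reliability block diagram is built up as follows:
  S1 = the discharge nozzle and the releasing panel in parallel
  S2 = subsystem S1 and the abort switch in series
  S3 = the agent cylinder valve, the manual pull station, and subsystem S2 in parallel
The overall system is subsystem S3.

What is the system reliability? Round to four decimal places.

0.9925

Parallel (discharge nozzle and releasing panel): 1 − (1 − 0.798000)(1 − 0.800000) = 0.959600
Series ([0.959600] and abort switch): 0.959600 × 0.759000 = 0.728336
Parallel (agent cylinder valve, manual pull station, and [0.728336]): 1 − (1 − 0.877000)(1 − 0.775000)(1 − 0.728336) = 0.9925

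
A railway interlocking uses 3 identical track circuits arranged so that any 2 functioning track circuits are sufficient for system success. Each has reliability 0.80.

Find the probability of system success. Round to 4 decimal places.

R = Σ_{i=2}^{3} C(3,i) p^i (1−p)^{3−i} with p = 0.80
C(3,2)·0.80^2·0.20^1 = 0.384000
C(3,3)·0.80^3·0.20^0 = 0.512000
Sum = 0.8960

0.8960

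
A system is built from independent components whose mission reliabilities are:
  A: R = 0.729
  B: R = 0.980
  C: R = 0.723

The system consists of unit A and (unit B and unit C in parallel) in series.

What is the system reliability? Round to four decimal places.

0.7250

Parallel (B and C): 1 − (1 − 0.980000)(1 − 0.723000) = 0.994460
Series (A and [0.994460]): 0.729000 × 0.994460 = 0.7250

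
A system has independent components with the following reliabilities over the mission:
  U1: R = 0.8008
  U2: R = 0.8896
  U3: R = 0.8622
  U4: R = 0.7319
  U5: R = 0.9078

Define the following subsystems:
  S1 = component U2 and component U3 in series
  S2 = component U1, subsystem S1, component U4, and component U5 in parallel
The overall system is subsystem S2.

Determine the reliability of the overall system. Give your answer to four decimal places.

Series (U2 and U3): 0.889600 × 0.862200 = 0.767013
Parallel (U1, [0.767013], U4, and U5): 1 − (1 − 0.800800)(1 − 0.767013)(1 − 0.731900)(1 − 0.907800) = 0.9989

0.9989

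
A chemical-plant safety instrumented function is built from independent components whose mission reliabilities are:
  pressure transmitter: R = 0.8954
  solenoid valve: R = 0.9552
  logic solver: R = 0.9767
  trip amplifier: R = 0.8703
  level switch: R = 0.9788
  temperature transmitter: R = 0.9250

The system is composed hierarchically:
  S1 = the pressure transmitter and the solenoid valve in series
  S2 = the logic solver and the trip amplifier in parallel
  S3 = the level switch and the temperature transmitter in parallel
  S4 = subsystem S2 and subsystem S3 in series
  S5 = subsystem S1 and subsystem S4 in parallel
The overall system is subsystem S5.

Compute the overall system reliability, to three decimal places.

Series (pressure transmitter and solenoid valve): 0.89540 × 0.95520 = 0.85529
Parallel (logic solver and trip amplifier): 1 − (1 − 0.97670)(1 − 0.87030) = 0.99698
Parallel (level switch and temperature transmitter): 1 − (1 − 0.97880)(1 − 0.92500) = 0.99841
Series ([0.99698] and [0.99841]): 0.99698 × 0.99841 = 0.99539
Parallel ([0.85529] and [0.99539]): 1 − (1 − 0.85529)(1 − 0.99539) = 0.999

0.999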